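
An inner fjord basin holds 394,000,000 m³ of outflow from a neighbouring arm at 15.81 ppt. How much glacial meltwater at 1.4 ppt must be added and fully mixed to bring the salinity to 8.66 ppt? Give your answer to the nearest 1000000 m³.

388000000 m³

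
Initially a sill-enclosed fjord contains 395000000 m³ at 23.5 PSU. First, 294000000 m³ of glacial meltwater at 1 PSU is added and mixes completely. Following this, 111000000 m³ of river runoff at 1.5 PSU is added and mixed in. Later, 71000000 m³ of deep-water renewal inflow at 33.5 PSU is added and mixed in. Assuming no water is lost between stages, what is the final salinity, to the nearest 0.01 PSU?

13.92 PSU

By conservation of dissolved salt,
Initial salt = 395,000,000×23.5 = 9,282,500,000
After stage 1: salt = 9,282,500,000 + 294,000,000×1 = 9,576,500,000; volume = 689,000,000 m³; S = 13.899 PSU
After stage 2: salt = 9,576,500,000 + 111,000,000×1.5 = 9,743,000,000; volume = 800,000,000 m³; S = 12.179 PSU
After stage 3: salt = 9,743,000,000 + 71,000,000×33.5 = 12,121,500,000; volume = 871,000,000 m³
S = 12,121,500,000 / 871,000,000 = 13.9168 PSU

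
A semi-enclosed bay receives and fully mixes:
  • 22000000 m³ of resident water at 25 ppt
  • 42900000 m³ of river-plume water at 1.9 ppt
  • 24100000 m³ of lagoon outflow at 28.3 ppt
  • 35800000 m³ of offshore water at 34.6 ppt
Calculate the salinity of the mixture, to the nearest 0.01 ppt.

20.45 ppt

Salt balance:
salt = 22,000,000×25 + 42,900,000×1.9 + 24,100,000×28.3 + 35,800,000×34.6 = 550,000,000 + 81,510,000 + 682,030,000 + 1,238,680,000 = 2,552,220,000
volume = 22,000,000 + 42,900,000 + 24,100,000 + 35,800,000 = 124,800,000 m³
S = 2,552,220,000 / 124,800,000 = 20.4505 ppt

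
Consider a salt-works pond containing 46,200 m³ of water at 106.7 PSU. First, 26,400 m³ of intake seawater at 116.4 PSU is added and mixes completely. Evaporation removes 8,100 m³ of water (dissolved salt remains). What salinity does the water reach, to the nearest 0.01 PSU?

After mixing: salt = 46,200×106.7 + 26,400×116.4 = 8,002,500; volume = 72,600 m³
After evaporation: salt unchanged = 8,002,500; volume = 72,600 − 8,100 = 64,500 m³
S = 8,002,500 / 64,500 = 124.0698 PSU

124.07 PSU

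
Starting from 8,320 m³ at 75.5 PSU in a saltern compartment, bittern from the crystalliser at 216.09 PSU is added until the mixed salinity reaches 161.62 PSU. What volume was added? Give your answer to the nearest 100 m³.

Salt balance: 8,320×75.5 + V×216.09 = (8,320+V)×161.62
628,160 + 216.09V = 1,344,678.4 + 161.62V
716,518.4 = 54.47V
V = 13,154.37 m³

13200 m³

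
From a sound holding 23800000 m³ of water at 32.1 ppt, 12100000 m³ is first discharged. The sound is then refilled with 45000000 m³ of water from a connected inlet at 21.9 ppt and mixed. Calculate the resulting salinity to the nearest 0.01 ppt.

24.00 ppt

Remaining after removal: 11,700,000 m³ at 32.1 ppt (salt = 375,570,000)
After addition: salt = 375,570,000 + 45,000,000×21.9 = 1,361,070,000; volume = 56,700,000 m³
S = 1,361,070,000 / 56,700,000 = 24.0048 ppt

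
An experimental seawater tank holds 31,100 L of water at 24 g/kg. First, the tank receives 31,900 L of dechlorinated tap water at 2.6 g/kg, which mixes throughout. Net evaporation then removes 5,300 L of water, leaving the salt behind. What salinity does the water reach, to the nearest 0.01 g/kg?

After mixing: salt = 31,100×24 + 31,900×2.6 = 829,340; volume = 63,000 L
After evaporation: salt unchanged = 829,340; volume = 63,000 − 5,300 = 57,700 L
S = 829,340 / 57,700 = 14.3733 g/kg

14.37 g/kg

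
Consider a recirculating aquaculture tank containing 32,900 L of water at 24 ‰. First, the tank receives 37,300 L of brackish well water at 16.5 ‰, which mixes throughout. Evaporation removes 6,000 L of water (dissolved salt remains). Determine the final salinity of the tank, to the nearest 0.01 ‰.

After mixing: salt = 32,900×24 + 37,300×16.5 = 1,405,050; volume = 70,200 L
After evaporation: salt unchanged = 1,405,050; volume = 70,200 − 6,000 = 64,200 L
S = 1,405,050 / 64,200 = 21.8855 ‰

21.89 ‰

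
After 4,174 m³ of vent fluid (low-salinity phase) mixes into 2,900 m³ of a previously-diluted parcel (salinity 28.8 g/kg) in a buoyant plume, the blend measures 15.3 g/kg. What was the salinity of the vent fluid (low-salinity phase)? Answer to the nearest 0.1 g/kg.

5.9 g/kg

Salt balance: 2,900×28.8 + 4,174×S = 7,074×15.3
83,520 + 4,174·S = 108,232.2
S = (108,232.2 − 83,520) / 4,174 = 5.9205 g/kg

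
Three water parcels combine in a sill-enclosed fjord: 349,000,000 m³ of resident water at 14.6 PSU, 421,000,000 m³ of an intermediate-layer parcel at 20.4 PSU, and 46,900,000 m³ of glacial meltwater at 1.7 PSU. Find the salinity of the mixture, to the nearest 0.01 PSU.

16.85 PSU

Total salt / total volume:
salt = 349,000,000×14.6 + 421,000,000×20.4 + 46,900,000×1.7 = 5,095,400,000 + 8,588,400,000 + 79,730,000 = 13,763,530,000
volume = 349,000,000 + 421,000,000 + 46,900,000 = 816,900,000 m³
S = 13,763,530,000 / 816,900,000 = 16.8485 PSU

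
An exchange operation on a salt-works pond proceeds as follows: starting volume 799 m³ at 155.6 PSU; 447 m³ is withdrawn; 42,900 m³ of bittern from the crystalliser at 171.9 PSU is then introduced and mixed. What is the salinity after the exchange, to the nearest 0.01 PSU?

Remaining after removal: 352 m³ at 155.6 PSU (salt = 54,771.2)
After addition: salt = 54,771.2 + 42,900×171.9 = 7,429,281.2; volume = 43,252 m³
S = 7,429,281.2 / 43,252 = 171.7673 PSU

171.77 PSU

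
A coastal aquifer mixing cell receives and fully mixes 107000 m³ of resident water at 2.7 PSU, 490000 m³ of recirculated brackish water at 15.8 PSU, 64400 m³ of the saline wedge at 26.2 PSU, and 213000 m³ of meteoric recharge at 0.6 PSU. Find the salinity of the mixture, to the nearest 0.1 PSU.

11.3 PSU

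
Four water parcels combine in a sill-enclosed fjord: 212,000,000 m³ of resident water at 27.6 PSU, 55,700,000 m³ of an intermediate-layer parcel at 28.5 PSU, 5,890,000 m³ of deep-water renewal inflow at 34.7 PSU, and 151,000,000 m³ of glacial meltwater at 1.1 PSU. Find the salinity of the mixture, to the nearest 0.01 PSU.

Conserving salt mass:
salt = 212,000,000×27.6 + 55,700,000×28.5 + 5,890,000×34.7 + 151,000,000×1.1 = 5,851,200,000 + 1,587,450,000 + 204,383,000 + 166,100,000 = 7,809,133,000
volume = 212,000,000 + 55,700,000 + 5,890,000 + 151,000,000 = 424,590,000 m³
S = 7,809,133,000 / 424,590,000 = 18.3922 PSU

18.39 PSU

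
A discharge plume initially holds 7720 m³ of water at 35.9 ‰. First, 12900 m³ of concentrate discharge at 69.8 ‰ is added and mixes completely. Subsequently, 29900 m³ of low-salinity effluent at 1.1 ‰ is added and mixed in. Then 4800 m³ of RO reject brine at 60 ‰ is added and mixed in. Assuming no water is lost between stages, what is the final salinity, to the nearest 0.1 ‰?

Conserving salt mass:
Initial salt = 7,720×35.9 = 277,148
After stage 1: salt = 277,148 + 12,900×69.8 = 1,177,568; volume = 20,620 m³; S = 57.108 ‰
After stage 2: salt = 1,177,568 + 29,900×1.1 = 1,210,458; volume = 50,520 m³; S = 23.96 ‰
After stage 3: salt = 1,210,458 + 4,800×60 = 1,498,458; volume = 55,320 m³
S = 1,498,458 / 55,320 = 27.0871 ‰

27.1 ‰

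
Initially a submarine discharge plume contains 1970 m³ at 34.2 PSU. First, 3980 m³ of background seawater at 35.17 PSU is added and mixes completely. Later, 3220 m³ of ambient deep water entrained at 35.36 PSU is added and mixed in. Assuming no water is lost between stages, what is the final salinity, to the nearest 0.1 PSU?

Conserving salt mass:
Initial salt = 1,970×34.2 = 67,374
After stage 1: salt = 67,374 + 3,980×35.17 = 207,350.6; volume = 5,950 m³; S = 34.849 PSU
After stage 2: salt = 207,350.6 + 3,220×35.36 = 321,209.8; volume = 9,170 m³
S = 321,209.8 / 9,170 = 35.0283 PSU

35.0 PSU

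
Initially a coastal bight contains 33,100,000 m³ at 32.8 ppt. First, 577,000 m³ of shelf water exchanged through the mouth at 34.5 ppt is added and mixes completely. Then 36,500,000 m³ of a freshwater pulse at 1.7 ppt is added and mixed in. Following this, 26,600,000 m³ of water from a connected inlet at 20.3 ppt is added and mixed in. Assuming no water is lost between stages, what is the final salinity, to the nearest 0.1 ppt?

17.6 ppt

Salt balance:
Initial salt = 33,100,000×32.8 = 1,085,680,000
After stage 1: salt = 1,085,680,000 + 577,000×34.5 = 1,105,586,500; volume = 33,677,000 m³; S = 32.829 ppt
After stage 2: salt = 1,105,586,500 + 36,500,000×1.7 = 1,167,636,500; volume = 70,177,000 m³; S = 16.638 ppt
After stage 3: salt = 1,167,636,500 + 26,600,000×20.3 = 1,707,616,500; volume = 96,777,000 m³
S = 1,707,616,500 / 96,777,000 = 17.6449 ppt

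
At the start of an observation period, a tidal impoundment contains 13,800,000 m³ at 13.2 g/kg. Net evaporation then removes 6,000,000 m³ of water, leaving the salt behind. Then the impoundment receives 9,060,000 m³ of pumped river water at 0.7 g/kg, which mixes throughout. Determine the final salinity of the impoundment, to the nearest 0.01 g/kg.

11.18 g/kg

After evaporation: salt = 13,800,000×13.2 = 182,160,000; volume = 13,800,000 − 6,000,000 = 7,800,000 m³
After mixing: salt = 182,160,000 + 9,060,000×0.7 = 188,502,000; volume = 7,800,000 + 9,060,000 = 16,860,000 m³
S = 188,502,000 / 16,860,000 = 11.1804 g/kg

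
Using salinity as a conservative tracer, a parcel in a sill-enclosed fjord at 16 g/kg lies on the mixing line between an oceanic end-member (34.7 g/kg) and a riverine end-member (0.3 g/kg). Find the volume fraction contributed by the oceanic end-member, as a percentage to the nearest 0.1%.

45.6%

Let g be the oceanic fraction. Salt balance per unit volume:
g×34.7 + (1−g)×0.3 = 16
g = (16 − 0.3) / (34.7 − 0.3) = 15.7/34.4 = 0.4564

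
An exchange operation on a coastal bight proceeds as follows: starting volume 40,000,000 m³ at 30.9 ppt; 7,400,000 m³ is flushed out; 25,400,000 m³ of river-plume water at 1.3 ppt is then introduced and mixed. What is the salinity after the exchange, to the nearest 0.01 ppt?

17.94 ppt

Remaining after removal: 32,600,000 m³ at 30.9 ppt (salt = 1,007,340,000)
After addition: salt = 1,007,340,000 + 25,400,000×1.3 = 1,040,360,000; volume = 58,000,000 m³
S = 1,040,360,000 / 58,000,000 = 17.9372 ppt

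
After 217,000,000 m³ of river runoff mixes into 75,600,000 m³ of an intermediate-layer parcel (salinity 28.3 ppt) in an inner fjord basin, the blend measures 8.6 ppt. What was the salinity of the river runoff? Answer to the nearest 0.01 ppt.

1.74 ppt

Salt balance: 75,600,000×28.3 + 217,000,000×S = 292,600,000×8.6
2,139,480,000 + 217,000,000·S = 2,516,360,000
S = (2,516,360,000 − 2,139,480,000) / 217,000,000 = 1.7368 ppt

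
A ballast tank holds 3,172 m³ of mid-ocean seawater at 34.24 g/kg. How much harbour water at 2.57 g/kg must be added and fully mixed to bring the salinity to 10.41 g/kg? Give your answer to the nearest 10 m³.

9640 m³

Salt balance: 3,172×34.24 + V×2.57 = (3,172+V)×10.41
108,609.28 + 2.57V = 33,020.52 + 10.41V
75,588.76 = 7.84V
V = 9,641.42 m³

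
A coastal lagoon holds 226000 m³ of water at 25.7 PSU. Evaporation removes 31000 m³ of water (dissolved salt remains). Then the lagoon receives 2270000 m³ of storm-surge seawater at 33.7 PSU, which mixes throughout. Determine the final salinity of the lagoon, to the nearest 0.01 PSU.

33.39 PSU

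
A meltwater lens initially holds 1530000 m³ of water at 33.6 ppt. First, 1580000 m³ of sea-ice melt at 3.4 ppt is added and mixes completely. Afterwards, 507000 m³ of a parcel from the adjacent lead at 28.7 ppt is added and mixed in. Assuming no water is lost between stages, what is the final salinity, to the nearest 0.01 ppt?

19.72 ppt

Mass of salt is conserved:
Initial salt = 1,530,000×33.6 = 51,408,000
After stage 1: salt = 51,408,000 + 1,580,000×3.4 = 56,780,000; volume = 3,110,000 m³; S = 18.257 ppt
After stage 2: salt = 56,780,000 + 507,000×28.7 = 71,330,900; volume = 3,617,000 m³
S = 71,330,900 / 3,617,000 = 19.721 ppt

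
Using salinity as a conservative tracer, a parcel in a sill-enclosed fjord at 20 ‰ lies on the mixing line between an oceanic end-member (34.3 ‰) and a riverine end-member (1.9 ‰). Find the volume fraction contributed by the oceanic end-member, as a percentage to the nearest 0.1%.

55.9%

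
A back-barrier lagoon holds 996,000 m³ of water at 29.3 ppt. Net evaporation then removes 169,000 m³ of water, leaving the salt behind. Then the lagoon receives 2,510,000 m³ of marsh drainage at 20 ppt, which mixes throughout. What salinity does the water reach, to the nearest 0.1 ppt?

23.8 ppt

After evaporation: salt = 996,000×29.3 = 29,182,800; volume = 996,000 − 169,000 = 827,000 m³
After mixing: salt = 29,182,800 + 2,510,000×20 = 79,382,800; volume = 827,000 + 2,510,000 = 3,337,000 m³
S = 79,382,800 / 3,337,000 = 23.7887 ppt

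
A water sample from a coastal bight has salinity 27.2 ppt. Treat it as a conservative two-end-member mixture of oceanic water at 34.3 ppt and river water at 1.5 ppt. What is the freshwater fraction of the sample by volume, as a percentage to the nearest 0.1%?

21.6%

Let f be the freshwater fraction. Salt balance per unit volume:
f×1.5 + (1−f)×34.3 = 27.2
f = (34.3 − 27.2) / (34.3 − 1.5) = 7.1/32.8 = 0.2165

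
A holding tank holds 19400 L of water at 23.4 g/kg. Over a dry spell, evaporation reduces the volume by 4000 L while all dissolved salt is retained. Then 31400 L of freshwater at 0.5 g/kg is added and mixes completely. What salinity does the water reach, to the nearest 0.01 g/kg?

10.04 g/kg

After evaporation: salt = 19,400×23.4 = 453,960; volume = 19,400 − 4,000 = 15,400 L
After mixing: salt = 453,960 + 31,400×0.5 = 469,660; volume = 15,400 + 31,400 = 46,800 L
S = 469,660 / 46,800 = 10.0355 g/kg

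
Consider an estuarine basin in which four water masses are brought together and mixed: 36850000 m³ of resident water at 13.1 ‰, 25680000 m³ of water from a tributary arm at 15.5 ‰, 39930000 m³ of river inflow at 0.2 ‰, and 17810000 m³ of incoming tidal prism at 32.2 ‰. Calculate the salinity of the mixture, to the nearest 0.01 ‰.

12.16 ‰

Mass of salt is conserved:
salt = 36,850,000×13.1 + 25,680,000×15.5 + 39,930,000×0.2 + 17,810,000×32.2 = 482,735,000 + 398,040,000 + 7,986,000 + 573,482,000 = 1,462,243,000
volume = 36,850,000 + 25,680,000 + 39,930,000 + 17,810,000 = 120,270,000 m³
S = 1,462,243,000 / 120,270,000 = 12.158 ‰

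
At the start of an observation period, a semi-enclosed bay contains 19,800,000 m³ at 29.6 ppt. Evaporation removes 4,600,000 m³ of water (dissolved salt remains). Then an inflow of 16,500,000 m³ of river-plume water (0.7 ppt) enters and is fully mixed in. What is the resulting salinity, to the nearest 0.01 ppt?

After evaporation: salt = 19,800,000×29.6 = 586,080,000; volume = 19,800,000 − 4,600,000 = 15,200,000 m³
After mixing: salt = 586,080,000 + 16,500,000×0.7 = 597,630,000; volume = 15,200,000 + 16,500,000 = 31,700,000 m³
S = 597,630,000 / 31,700,000 = 18.8527 ppt

18.85 ppt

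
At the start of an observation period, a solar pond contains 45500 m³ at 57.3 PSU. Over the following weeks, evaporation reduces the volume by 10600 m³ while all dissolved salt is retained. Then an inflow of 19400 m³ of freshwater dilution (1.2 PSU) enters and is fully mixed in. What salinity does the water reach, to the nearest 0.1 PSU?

48.4 PSU

After evaporation: salt = 45,500×57.3 = 2,607,150; volume = 45,500 − 10,600 = 34,900 m³
After mixing: salt = 2,607,150 + 19,400×1.2 = 2,630,430; volume = 34,900 + 19,400 = 54,300 m³
S = 2,630,430 / 54,300 = 48.4425 PSU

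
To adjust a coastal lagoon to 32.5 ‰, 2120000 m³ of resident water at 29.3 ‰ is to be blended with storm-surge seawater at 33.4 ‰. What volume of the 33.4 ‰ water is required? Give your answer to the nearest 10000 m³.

7540000 m³

Salt balance: 2,120,000×29.3 + V×33.4 = (2,120,000+V)×32.5
62,116,000 + 33.4V = 68,900,000 + 32.5V
6,784,000 = 0.9V
V = 7,537,777.78 m³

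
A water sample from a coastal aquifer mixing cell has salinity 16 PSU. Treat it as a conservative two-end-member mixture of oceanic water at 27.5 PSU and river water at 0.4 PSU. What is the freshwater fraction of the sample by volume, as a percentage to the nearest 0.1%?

Let f be the freshwater fraction. Salt balance per unit volume:
f×0.4 + (1−f)×27.5 = 16
f = (27.5 − 16) / (27.5 − 0.4) = 11.5/27.1 = 0.4244

42.4%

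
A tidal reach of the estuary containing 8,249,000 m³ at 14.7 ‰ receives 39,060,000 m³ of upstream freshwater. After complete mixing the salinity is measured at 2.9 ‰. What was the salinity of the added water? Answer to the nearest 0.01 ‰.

0.41 ‰

Salt balance: 8,249,000×14.7 + 39,060,000×S = 47,309,000×2.9
121,260,300 + 39,060,000·S = 137,196,100
S = (137,196,100 − 121,260,300) / 39,060,000 = 0.408 ‰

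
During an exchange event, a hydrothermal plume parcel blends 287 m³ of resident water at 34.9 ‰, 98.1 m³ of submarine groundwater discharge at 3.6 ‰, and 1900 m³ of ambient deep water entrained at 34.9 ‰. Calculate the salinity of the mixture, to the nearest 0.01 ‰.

33.56 ‰

Weighted by volume,
salt = 287×34.9 + 98.1×3.6 + 1,900×34.9 = 10,016.3 + 353.16 + 66,310 = 76,679.46
volume = 287 + 98.1 + 1,900 = 2,285.1 m³
S = 76,679.46 / 2,285.1 = 33.5563 ‰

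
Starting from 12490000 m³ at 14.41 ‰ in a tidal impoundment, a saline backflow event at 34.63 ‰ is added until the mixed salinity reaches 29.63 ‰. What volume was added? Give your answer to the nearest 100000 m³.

Salt balance: 12,490,000×14.41 + V×34.63 = (12,490,000+V)×29.63
179,980,900 + 34.63V = 370,078,700 + 29.63V
190,097,800 = 5V
V = 38,019,560 m³

38000000 m³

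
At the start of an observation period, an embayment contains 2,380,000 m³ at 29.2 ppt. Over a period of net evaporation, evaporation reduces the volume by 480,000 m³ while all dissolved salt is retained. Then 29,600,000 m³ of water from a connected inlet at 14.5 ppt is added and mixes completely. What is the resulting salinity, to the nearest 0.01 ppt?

After evaporation: salt = 2,380,000×29.2 = 69,496,000; volume = 2,380,000 − 480,000 = 1,900,000 m³
After mixing: salt = 69,496,000 + 29,600,000×14.5 = 498,696,000; volume = 1,900,000 + 29,600,000 = 31,500,000 m³
S = 498,696,000 / 31,500,000 = 15.8316 ppt

15.83 ppt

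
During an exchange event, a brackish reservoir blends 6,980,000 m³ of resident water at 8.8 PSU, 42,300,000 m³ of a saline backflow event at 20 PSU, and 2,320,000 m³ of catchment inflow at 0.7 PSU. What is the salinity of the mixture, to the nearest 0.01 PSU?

By conservation of dissolved salt,
salt = 6,980,000×8.8 + 42,300,000×20 + 2,320,000×0.7 = 61,424,000 + 846,000,000 + 1,624,000 = 909,048,000
volume = 6,980,000 + 42,300,000 + 2,320,000 = 51,600,000 m³
S = 909,048,000 / 51,600,000 = 17.6172 PSU

17.62 PSU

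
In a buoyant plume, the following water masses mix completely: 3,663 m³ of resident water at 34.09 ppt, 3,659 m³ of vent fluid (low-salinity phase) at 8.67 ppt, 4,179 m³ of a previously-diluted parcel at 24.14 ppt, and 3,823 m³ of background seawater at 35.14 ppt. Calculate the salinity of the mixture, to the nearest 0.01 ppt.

Total salt / total volume:
salt = 3,663×34.09 + 3,659×8.67 + 4,179×24.14 + 3,823×35.14 = 124,871.67 + 31,723.53 + 100,881.06 + 134,340.22 = 391,816.48
volume = 3,663 + 3,659 + 4,179 + 3,823 = 15,324 m³
S = 391,816.48 / 15,324 = 25.5688 ppt

25.57 ppt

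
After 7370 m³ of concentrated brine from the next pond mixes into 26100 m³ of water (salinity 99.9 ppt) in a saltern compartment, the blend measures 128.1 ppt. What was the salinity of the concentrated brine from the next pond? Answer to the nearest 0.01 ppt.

Salt balance: 26,100×99.9 + 7,370×S = 33,470×128.1
2,607,390 + 7,370·S = 4,287,507
S = (4,287,507 − 2,607,390) / 7,370 = 227.967 ppt

227.97 ppt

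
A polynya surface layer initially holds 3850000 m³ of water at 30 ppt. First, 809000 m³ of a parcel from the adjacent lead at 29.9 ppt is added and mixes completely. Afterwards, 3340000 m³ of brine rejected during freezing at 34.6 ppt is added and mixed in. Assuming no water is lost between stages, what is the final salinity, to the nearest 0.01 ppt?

31.91 ppt

Weighted by volume,
Initial salt = 3,850,000×30 = 115,500,000
After stage 1: salt = 115,500,000 + 809,000×29.9 = 139,689,100; volume = 4,659,000 m³; S = 29.983 ppt
After stage 2: salt = 139,689,100 + 3,340,000×34.6 = 255,253,100; volume = 7,999,000 m³
S = 255,253,100 / 7,999,000 = 31.9106 ppt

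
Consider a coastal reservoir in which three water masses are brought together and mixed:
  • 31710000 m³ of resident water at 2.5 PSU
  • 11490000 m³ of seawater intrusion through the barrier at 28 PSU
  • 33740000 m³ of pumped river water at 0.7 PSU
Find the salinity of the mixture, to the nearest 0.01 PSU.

5.52 PSU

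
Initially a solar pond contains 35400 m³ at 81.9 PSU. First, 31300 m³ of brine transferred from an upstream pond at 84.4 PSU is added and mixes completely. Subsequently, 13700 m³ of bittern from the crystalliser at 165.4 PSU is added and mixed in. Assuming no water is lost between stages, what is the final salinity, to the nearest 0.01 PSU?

Mass of salt is conserved:
Initial salt = 35,400×81.9 = 2,899,260
After stage 1: salt = 2,899,260 + 31,300×84.4 = 5,540,980; volume = 66,700 m³; S = 83.073 PSU
After stage 2: salt = 5,540,980 + 13,700×165.4 = 7,806,960; volume = 80,400 m³
S = 7,806,960 / 80,400 = 97.1015 PSU

97.10 PSU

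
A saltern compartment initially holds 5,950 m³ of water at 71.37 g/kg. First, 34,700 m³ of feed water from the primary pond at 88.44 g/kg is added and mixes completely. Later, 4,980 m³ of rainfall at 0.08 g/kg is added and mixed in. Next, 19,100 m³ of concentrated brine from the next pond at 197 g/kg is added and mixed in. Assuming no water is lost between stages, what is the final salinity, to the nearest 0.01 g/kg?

Mass of salt is conserved:
Initial salt = 5,950×71.37 = 424,651.5
After stage 1: salt = 424,651.5 + 34,700×88.44 = 3,493,519.5; volume = 40,650 m³; S = 85.941 g/kg
After stage 2: salt = 3,493,519.5 + 4,980×0.08 = 3,493,917.9; volume = 45,630 m³; S = 76.571 g/kg
After stage 3: salt = 3,493,917.9 + 19,100×197 = 7,256,617.9; volume = 64,730 m³
S = 7,256,617.9 / 64,730 = 112.1059 g/kg

112.11 g/kg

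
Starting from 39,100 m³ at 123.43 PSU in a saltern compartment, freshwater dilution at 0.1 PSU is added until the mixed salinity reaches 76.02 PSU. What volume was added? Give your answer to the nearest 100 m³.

Salt balance: 39,100×123.43 + V×0.1 = (39,100+V)×76.02
4,826,113 + 0.1V = 2,972,382 + 76.02V
1,853,731 = 75.92V
V = 24,416.9 m³

24400 m³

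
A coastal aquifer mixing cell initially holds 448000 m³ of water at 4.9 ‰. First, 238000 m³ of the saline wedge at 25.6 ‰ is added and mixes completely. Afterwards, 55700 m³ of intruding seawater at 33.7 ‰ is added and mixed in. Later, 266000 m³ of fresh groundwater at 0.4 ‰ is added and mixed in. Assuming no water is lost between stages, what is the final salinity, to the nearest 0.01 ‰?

Mass of salt is conserved:
Initial salt = 448,000×4.9 = 2,195,200
After stage 1: salt = 2,195,200 + 238,000×25.6 = 8,288,000; volume = 686,000 m³; S = 12.082 ‰
After stage 2: salt = 8,288,000 + 55,700×33.7 = 10,165,090; volume = 741,700 m³; S = 13.705 ‰
After stage 3: salt = 10,165,090 + 266,000×0.4 = 10,271,490; volume = 1,007,700 m³
S = 10,271,490 / 1,007,700 = 10.193 ‰

10.19 ‰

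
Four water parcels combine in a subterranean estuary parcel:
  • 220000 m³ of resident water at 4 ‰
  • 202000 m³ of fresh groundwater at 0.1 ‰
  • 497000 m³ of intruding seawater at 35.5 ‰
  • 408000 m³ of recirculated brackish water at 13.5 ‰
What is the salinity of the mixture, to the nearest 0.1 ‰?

Total salt / total volume:
salt = 220,000×4 + 202,000×0.1 + 497,000×35.5 + 408,000×13.5 = 880,000 + 20,200 + 17,643,500 + 5,508,000 = 24,051,700
volume = 220,000 + 202,000 + 497,000 + 408,000 = 1,327,000 m³
S = 24,051,700 / 1,327,000 = 18.125 ‰

18.1 ‰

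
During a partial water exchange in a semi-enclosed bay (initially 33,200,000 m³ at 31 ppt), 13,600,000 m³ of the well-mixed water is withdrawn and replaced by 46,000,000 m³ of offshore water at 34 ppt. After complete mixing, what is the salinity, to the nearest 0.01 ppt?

33.10 ppt

Remaining after removal: 19,600,000 m³ at 31 ppt (salt = 607,600,000)
After addition: salt = 607,600,000 + 46,000,000×34 = 2,171,600,000; volume = 65,600,000 m³
S = 2,171,600,000 / 65,600,000 = 33.1037 ppt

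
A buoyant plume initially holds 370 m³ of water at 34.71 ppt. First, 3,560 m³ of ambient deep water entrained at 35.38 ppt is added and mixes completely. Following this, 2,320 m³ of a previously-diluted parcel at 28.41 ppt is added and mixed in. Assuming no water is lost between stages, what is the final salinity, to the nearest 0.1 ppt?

32.8 ppt

Total salt / total volume:
Initial salt = 370×34.71 = 12,842.7
After stage 1: salt = 12,842.7 + 3,560×35.38 = 138,795.5; volume = 3,930 m³; S = 35.317 ppt
After stage 2: salt = 138,795.5 + 2,320×28.41 = 204,706.7; volume = 6,250 m³
S = 204,706.7 / 6,250 = 32.7531 ppt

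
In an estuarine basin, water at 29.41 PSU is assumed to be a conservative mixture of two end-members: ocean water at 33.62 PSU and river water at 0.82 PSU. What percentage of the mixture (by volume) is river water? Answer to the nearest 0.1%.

12.8%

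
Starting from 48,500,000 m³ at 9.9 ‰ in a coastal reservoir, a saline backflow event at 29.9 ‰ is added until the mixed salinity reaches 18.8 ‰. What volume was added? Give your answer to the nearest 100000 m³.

Salt balance: 48,500,000×9.9 + V×29.9 = (48,500,000+V)×18.8
480,150,000 + 29.9V = 911,800,000 + 18.8V
431,650,000 = 11.1V
V = 38,887,387.39 m³

38900000 m³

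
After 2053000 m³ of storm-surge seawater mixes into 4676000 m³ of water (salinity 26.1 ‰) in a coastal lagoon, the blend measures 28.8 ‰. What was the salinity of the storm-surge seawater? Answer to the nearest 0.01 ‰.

34.95 ‰

Salt balance: 4,676,000×26.1 + 2,053,000×S = 6,729,000×28.8
122,043,600 + 2,053,000·S = 193,795,200
S = (193,795,200 − 122,043,600) / 2,053,000 = 34.9496 ‰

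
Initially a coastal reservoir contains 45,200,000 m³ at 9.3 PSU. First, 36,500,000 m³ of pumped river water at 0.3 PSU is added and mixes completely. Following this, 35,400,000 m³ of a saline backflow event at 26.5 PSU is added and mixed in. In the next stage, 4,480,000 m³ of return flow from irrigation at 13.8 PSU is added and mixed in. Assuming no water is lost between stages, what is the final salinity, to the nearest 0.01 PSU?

11.77 PSU

Mass of salt is conserved:
Initial salt = 45,200,000×9.3 = 420,360,000
After stage 1: salt = 420,360,000 + 36,500,000×0.3 = 431,310,000; volume = 81,700,000 m³; S = 5.279 PSU
After stage 2: salt = 431,310,000 + 35,400,000×26.5 = 1,369,410,000; volume = 117,100,000 m³; S = 11.694 PSU
After stage 3: salt = 1,369,410,000 + 4,480,000×13.8 = 1,431,234,000; volume = 121,580,000 m³
S = 1,431,234,000 / 121,580,000 = 11.772 PSU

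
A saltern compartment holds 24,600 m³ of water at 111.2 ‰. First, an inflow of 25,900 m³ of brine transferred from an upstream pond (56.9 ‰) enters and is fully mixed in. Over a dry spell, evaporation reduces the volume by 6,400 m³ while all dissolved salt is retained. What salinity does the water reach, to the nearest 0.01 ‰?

After mixing: salt = 24,600×111.2 + 25,900×56.9 = 4,209,230; volume = 50,500 m³
After evaporation: salt unchanged = 4,209,230; volume = 50,500 − 6,400 = 44,100 m³
S = 4,209,230 / 44,100 = 95.4474 ‰

95.45 ‰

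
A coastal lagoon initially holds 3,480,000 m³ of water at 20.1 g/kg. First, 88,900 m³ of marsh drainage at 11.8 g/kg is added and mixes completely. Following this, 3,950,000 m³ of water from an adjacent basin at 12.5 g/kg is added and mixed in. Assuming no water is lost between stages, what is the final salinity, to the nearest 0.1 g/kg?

By conservation of dissolved salt,
Initial salt = 3,480,000×20.1 = 69,948,000
After stage 1: salt = 69,948,000 + 88,900×11.8 = 70,997,020; volume = 3,568,900 m³; S = 19.893 g/kg
After stage 2: salt = 70,997,020 + 3,950,000×12.5 = 120,372,020; volume = 7,518,900 m³
S = 120,372,020 / 7,518,900 = 16.0093 g/kg

16.0 g/kg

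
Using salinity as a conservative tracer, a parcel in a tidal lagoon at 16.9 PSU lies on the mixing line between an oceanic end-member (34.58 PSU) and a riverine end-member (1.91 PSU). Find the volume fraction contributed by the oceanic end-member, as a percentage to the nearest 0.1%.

Let g be the oceanic fraction. Salt balance per unit volume:
g×34.58 + (1−g)×1.91 = 16.9
g = (16.9 − 1.91) / (34.58 − 1.91) = 14.99/32.67 = 0.4588

45.9%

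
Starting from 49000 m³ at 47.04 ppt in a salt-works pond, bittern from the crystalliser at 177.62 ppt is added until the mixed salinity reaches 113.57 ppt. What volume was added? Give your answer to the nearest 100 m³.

Salt balance: 49,000×47.04 + V×177.62 = (49,000+V)×113.57
2,304,960 + 177.62V = 5,564,930 + 113.57V
3,259,970 = 64.05V
V = 50,897.27 m³

50900 m³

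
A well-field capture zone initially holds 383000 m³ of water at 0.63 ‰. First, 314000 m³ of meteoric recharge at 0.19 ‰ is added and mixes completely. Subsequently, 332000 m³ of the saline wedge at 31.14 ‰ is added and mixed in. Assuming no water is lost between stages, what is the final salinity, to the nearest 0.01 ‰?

10.34 ‰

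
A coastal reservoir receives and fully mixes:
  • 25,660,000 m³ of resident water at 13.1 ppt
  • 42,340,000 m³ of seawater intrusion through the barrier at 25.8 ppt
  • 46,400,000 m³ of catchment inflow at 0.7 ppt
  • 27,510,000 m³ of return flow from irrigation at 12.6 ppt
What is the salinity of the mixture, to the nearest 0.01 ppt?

Total salt / total volume:
salt = 25,660,000×13.1 + 42,340,000×25.8 + 46,400,000×0.7 + 27,510,000×12.6 = 336,146,000 + 1,092,372,000 + 32,480,000 + 346,626,000 = 1,807,624,000
volume = 25,660,000 + 42,340,000 + 46,400,000 + 27,510,000 = 141,910,000 m³
S = 1,807,624,000 / 141,910,000 = 12.7378 ppt

12.74 ppt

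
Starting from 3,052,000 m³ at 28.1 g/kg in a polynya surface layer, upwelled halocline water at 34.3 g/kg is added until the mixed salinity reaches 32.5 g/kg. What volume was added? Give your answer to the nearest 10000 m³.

7460000 m³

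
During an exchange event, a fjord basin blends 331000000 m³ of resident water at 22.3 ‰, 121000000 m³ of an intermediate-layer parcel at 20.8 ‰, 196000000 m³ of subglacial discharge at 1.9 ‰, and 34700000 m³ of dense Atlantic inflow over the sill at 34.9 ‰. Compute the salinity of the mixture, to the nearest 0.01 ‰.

Mass of salt is conserved:
salt = 331,000,000×22.3 + 121,000,000×20.8 + 196,000,000×1.9 + 34,700,000×34.9 = 7,381,300,000 + 2,516,800,000 + 372,400,000 + 1,211,030,000 = 11,481,530,000
volume = 331,000,000 + 121,000,000 + 196,000,000 + 34,700,000 = 682,700,000 m³
S = 11,481,530,000 / 682,700,000 = 16.8178 ‰

16.82 ‰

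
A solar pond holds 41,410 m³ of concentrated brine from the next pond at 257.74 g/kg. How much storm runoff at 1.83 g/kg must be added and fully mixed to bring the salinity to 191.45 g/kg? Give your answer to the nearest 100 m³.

Salt balance: 41,410×257.74 + V×1.83 = (41,410+V)×191.45
10,673,013.4 + 1.83V = 7,927,944.5 + 191.45V
2,745,068.9 = 189.62V
V = 14,476.68 m³

14500 m³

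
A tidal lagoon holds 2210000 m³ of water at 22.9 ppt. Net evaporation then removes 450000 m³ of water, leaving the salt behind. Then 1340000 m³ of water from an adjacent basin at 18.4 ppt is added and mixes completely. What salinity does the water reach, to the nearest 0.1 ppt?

24.3 ppt

After evaporation: salt = 2,210,000×22.9 = 50,609,000; volume = 2,210,000 − 450,000 = 1,760,000 m³
After mixing: salt = 50,609,000 + 1,340,000×18.4 = 75,265,000; volume = 1,760,000 + 1,340,000 = 3,100,000 m³
S = 75,265,000 / 3,100,000 = 24.279 ppt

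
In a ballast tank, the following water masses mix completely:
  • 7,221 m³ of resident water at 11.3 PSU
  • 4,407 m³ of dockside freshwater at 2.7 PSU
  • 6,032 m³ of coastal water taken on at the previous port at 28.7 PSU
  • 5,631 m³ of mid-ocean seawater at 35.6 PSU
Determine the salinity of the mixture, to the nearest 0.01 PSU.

20.05 PSU

Mass of salt is conserved:
salt = 7,221×11.3 + 4,407×2.7 + 6,032×28.7 + 5,631×35.6 = 81,597.3 + 11,898.9 + 173,118.4 + 200,463.6 = 467,078.2
volume = 7,221 + 4,407 + 6,032 + 5,631 = 23,291 m³
S = 467,078.2 / 23,291 = 20.054 PSU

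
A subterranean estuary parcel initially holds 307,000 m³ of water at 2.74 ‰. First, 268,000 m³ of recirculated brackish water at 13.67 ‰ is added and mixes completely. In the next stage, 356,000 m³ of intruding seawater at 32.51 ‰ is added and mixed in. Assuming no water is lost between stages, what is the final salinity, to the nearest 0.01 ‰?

Conserving salt mass:
Initial salt = 307,000×2.74 = 841,180
After stage 1: salt = 841,180 + 268,000×13.67 = 4,504,740; volume = 575,000 m³; S = 7.834 ‰
After stage 2: salt = 4,504,740 + 356,000×32.51 = 16,078,300; volume = 931,000 m³
S = 16,078,300 / 931,000 = 17.2699 ‰

17.27 ‰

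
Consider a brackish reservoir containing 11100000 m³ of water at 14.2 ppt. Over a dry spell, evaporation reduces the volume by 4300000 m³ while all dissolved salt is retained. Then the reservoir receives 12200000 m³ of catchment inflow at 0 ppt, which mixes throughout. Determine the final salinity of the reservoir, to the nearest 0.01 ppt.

After evaporation: salt = 11,100,000×14.2 = 157,620,000; volume = 11,100,000 − 4,300,000 = 6,800,000 m³
After mixing: salt = 157,620,000 + 12,200,000×0 = 157,620,000; volume = 6,800,000 + 12,200,000 = 19,000,000 m³
S = 157,620,000 / 19,000,000 = 8.2958 ppt

8.30 ppt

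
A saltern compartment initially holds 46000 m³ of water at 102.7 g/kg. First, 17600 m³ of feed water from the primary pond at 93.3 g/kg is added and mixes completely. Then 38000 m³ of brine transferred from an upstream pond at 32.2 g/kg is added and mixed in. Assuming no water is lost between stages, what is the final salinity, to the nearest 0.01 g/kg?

74.70 g/kg

Weighted by volume,
Initial salt = 46,000×102.7 = 4,724,200
After stage 1: salt = 4,724,200 + 17,600×93.3 = 6,366,280; volume = 63,600 m³; S = 100.099 g/kg
After stage 2: salt = 6,366,280 + 38,000×32.2 = 7,589,880; volume = 101,600 m³
S = 7,589,880 / 101,600 = 74.7035 g/kg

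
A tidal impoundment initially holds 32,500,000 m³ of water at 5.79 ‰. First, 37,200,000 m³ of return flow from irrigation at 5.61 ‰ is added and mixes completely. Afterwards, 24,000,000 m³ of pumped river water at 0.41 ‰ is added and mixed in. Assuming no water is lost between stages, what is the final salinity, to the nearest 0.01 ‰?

Mass of salt is conserved:
Initial salt = 32,500,000×5.79 = 188,175,000
After stage 1: salt = 188,175,000 + 37,200,000×5.61 = 396,867,000; volume = 69,700,000 m³; S = 5.694 ‰
After stage 2: salt = 396,867,000 + 24,000,000×0.41 = 406,707,000; volume = 93,700,000 m³
S = 406,707,000 / 93,700,000 = 4.3405 ‰

4.34 ‰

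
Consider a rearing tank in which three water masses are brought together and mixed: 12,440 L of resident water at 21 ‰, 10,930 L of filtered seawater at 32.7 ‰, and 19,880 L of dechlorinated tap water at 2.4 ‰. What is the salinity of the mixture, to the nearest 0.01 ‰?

Mass of salt is conserved:
salt = 12,440×21 + 10,930×32.7 + 19,880×2.4 = 261,240 + 357,411 + 47,712 = 666,363
volume = 12,440 + 10,930 + 19,880 = 43,250 L
S = 666,363 / 43,250 = 15.4072 ‰

15.41 ‰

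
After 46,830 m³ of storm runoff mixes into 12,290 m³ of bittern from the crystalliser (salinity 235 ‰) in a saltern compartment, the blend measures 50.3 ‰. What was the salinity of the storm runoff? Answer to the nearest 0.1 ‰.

Salt balance: 12,290×235 + 46,830×S = 59,120×50.3
2,888,150 + 46,830·S = 2,973,736
S = (2,973,736 − 2,888,150) / 46,830 = 1.8276 ‰

1.8 ‰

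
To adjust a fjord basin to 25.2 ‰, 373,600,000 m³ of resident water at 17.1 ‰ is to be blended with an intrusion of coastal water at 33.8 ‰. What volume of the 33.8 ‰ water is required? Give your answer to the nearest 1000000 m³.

Salt balance: 373,600,000×17.1 + V×33.8 = (373,600,000+V)×25.2
6,388,560,000 + 33.8V = 9,414,720,000 + 25.2V
3,026,160,000 = 8.6V
V = 351,879,069.77 m³

352000000 m³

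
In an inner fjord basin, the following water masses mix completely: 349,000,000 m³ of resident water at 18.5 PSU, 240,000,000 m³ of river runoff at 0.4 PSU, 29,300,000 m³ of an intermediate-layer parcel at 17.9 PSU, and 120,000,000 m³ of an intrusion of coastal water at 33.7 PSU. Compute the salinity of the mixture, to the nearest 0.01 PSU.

15.06 PSU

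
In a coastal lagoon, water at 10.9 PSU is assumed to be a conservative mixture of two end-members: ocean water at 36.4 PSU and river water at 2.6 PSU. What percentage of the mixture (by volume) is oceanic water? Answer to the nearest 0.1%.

24.6%

Let g be the oceanic fraction. Salt balance per unit volume:
g×36.4 + (1−g)×2.6 = 10.9
g = (10.9 − 2.6) / (36.4 − 2.6) = 8.3/33.8 = 0.2456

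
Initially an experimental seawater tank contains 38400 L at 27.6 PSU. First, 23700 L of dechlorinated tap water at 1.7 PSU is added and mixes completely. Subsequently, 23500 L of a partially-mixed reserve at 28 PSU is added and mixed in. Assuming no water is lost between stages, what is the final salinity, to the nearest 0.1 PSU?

20.5 PSU

Salt balance:
Initial salt = 38,400×27.6 = 1,059,840
After stage 1: salt = 1,059,840 + 23,700×1.7 = 1,100,130; volume = 62,100 L; S = 17.715 PSU
After stage 2: salt = 1,100,130 + 23,500×28 = 1,758,130; volume = 85,600 L
S = 1,758,130 / 85,600 = 20.5389 PSU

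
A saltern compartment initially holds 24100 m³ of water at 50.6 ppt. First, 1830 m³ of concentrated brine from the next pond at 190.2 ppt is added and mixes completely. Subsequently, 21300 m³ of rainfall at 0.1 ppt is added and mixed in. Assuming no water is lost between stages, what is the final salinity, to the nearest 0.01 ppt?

33.23 ppt

Weighted by volume,
Initial salt = 24,100×50.6 = 1,219,460
After stage 1: salt = 1,219,460 + 1,830×190.2 = 1,567,526; volume = 25,930 m³; S = 60.452 ppt
After stage 2: salt = 1,567,526 + 21,300×0.1 = 1,569,656; volume = 47,230 m³
S = 1,569,656 / 47,230 = 33.2343 ppt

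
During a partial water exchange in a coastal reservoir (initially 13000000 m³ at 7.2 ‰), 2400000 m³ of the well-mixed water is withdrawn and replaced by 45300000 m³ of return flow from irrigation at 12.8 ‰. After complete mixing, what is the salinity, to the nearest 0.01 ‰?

11.74 ‰

Remaining after removal: 10,600,000 m³ at 7.2 ‰ (salt = 76,320,000)
After addition: salt = 76,320,000 + 45,300,000×12.8 = 656,160,000; volume = 55,900,000 m³
S = 656,160,000 / 55,900,000 = 11.7381 ‰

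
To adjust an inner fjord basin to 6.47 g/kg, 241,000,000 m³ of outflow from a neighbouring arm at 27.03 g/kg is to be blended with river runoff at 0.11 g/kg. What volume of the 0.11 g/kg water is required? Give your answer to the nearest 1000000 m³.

779000000 m³

Salt balance: 241,000,000×27.03 + V×0.11 = (241,000,000+V)×6.47
6,514,230,000 + 0.11V = 1,559,270,000 + 6.47V
4,954,960,000 = 6.36V
V = 779,081,761.01 m³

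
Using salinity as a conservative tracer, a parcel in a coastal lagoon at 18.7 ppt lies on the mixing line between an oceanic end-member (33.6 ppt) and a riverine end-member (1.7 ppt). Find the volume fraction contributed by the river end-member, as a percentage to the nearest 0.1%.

46.7%

Let f be the freshwater fraction. Salt balance per unit volume:
f×1.7 + (1−f)×33.6 = 18.7
f = (33.6 − 18.7) / (33.6 − 1.7) = 14.9/31.9 = 0.4671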